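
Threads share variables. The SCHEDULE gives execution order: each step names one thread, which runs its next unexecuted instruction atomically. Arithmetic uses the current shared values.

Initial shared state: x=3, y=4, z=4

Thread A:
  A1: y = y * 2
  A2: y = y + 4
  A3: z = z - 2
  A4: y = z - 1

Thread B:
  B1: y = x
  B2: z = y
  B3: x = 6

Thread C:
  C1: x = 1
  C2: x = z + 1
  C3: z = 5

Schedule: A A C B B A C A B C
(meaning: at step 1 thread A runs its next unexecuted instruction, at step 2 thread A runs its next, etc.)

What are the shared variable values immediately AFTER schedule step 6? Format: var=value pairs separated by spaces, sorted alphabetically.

Answer: x=1 y=1 z=-1

Derivation:
Step 1: thread A executes A1 (y = y * 2). Shared: x=3 y=8 z=4. PCs: A@1 B@0 C@0
Step 2: thread A executes A2 (y = y + 4). Shared: x=3 y=12 z=4. PCs: A@2 B@0 C@0
Step 3: thread C executes C1 (x = 1). Shared: x=1 y=12 z=4. PCs: A@2 B@0 C@1
Step 4: thread B executes B1 (y = x). Shared: x=1 y=1 z=4. PCs: A@2 B@1 C@1
Step 5: thread B executes B2 (z = y). Shared: x=1 y=1 z=1. PCs: A@2 B@2 C@1
Step 6: thread A executes A3 (z = z - 2). Shared: x=1 y=1 z=-1. PCs: A@3 B@2 C@1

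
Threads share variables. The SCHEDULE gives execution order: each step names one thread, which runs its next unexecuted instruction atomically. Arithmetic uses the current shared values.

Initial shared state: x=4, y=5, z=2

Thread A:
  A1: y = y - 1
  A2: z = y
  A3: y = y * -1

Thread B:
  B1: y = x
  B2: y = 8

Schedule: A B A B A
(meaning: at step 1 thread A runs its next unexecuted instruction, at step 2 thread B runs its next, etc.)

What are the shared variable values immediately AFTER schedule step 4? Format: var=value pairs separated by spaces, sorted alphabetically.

Step 1: thread A executes A1 (y = y - 1). Shared: x=4 y=4 z=2. PCs: A@1 B@0
Step 2: thread B executes B1 (y = x). Shared: x=4 y=4 z=2. PCs: A@1 B@1
Step 3: thread A executes A2 (z = y). Shared: x=4 y=4 z=4. PCs: A@2 B@1
Step 4: thread B executes B2 (y = 8). Shared: x=4 y=8 z=4. PCs: A@2 B@2

Answer: x=4 y=8 z=4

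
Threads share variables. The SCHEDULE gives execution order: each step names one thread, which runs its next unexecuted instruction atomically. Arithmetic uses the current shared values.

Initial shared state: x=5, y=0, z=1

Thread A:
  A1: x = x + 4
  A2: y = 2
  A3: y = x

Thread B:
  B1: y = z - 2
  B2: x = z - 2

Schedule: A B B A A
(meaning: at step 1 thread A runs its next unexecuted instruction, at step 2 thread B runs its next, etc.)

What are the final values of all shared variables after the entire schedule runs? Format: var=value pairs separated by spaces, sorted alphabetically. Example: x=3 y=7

Answer: x=-1 y=-1 z=1

Derivation:
Step 1: thread A executes A1 (x = x + 4). Shared: x=9 y=0 z=1. PCs: A@1 B@0
Step 2: thread B executes B1 (y = z - 2). Shared: x=9 y=-1 z=1. PCs: A@1 B@1
Step 3: thread B executes B2 (x = z - 2). Shared: x=-1 y=-1 z=1. PCs: A@1 B@2
Step 4: thread A executes A2 (y = 2). Shared: x=-1 y=2 z=1. PCs: A@2 B@2
Step 5: thread A executes A3 (y = x). Shared: x=-1 y=-1 z=1. PCs: A@3 B@2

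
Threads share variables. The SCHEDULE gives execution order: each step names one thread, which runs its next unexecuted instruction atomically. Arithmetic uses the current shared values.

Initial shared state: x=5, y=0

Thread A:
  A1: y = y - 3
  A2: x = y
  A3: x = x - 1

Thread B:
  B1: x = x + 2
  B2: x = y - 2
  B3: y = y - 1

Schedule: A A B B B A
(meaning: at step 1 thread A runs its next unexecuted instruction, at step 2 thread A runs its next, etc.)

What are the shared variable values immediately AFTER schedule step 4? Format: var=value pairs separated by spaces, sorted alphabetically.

Step 1: thread A executes A1 (y = y - 3). Shared: x=5 y=-3. PCs: A@1 B@0
Step 2: thread A executes A2 (x = y). Shared: x=-3 y=-3. PCs: A@2 B@0
Step 3: thread B executes B1 (x = x + 2). Shared: x=-1 y=-3. PCs: A@2 B@1
Step 4: thread B executes B2 (x = y - 2). Shared: x=-5 y=-3. PCs: A@2 B@2

Answer: x=-5 y=-3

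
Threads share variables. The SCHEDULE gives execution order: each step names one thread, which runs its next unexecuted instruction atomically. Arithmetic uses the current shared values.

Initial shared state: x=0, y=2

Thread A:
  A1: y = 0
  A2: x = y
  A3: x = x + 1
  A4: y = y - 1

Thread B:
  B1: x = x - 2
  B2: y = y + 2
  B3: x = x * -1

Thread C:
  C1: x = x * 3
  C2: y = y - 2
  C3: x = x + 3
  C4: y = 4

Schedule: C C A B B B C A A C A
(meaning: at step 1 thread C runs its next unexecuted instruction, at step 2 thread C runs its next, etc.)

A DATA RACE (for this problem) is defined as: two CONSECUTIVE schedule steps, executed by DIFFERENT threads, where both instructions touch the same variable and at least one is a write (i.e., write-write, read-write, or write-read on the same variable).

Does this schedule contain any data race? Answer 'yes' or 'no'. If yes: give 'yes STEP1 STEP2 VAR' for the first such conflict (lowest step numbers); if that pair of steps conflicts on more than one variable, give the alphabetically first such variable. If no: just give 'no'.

Answer: yes 2 3 y

Derivation:
Steps 1,2: same thread (C). No race.
Steps 2,3: C(y = y - 2) vs A(y = 0). RACE on y (W-W).
Steps 3,4: A(r=-,w=y) vs B(r=x,w=x). No conflict.
Steps 4,5: same thread (B). No race.
Steps 5,6: same thread (B). No race.
Steps 6,7: B(x = x * -1) vs C(x = x + 3). RACE on x (W-W).
Steps 7,8: C(x = x + 3) vs A(x = y). RACE on x (W-W).
Steps 8,9: same thread (A). No race.
Steps 9,10: A(r=x,w=x) vs C(r=-,w=y). No conflict.
Steps 10,11: C(y = 4) vs A(y = y - 1). RACE on y (W-W).
First conflict at steps 2,3.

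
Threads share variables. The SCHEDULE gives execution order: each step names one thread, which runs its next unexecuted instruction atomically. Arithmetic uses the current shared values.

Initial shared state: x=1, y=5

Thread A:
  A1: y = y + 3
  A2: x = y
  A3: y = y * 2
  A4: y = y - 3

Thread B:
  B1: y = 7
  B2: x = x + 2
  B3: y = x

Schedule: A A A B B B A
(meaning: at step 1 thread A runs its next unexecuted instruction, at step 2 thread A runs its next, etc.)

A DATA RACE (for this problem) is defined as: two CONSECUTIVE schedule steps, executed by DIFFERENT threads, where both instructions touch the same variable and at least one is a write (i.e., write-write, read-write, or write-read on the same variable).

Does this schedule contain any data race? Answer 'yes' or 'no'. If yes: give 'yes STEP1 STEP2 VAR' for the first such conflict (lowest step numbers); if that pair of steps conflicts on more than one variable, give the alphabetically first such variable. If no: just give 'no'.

Answer: yes 3 4 y

Derivation:
Steps 1,2: same thread (A). No race.
Steps 2,3: same thread (A). No race.
Steps 3,4: A(y = y * 2) vs B(y = 7). RACE on y (W-W).
Steps 4,5: same thread (B). No race.
Steps 5,6: same thread (B). No race.
Steps 6,7: B(y = x) vs A(y = y - 3). RACE on y (W-W).
First conflict at steps 3,4.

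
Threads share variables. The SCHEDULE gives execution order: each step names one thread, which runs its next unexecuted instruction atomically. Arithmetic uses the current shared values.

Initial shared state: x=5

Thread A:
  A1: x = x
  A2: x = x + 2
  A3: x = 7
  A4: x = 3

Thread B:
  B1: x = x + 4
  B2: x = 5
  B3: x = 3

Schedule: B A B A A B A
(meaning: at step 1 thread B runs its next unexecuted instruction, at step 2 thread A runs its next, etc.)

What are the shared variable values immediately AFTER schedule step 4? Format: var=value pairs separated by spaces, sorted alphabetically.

Answer: x=7

Derivation:
Step 1: thread B executes B1 (x = x + 4). Shared: x=9. PCs: A@0 B@1
Step 2: thread A executes A1 (x = x). Shared: x=9. PCs: A@1 B@1
Step 3: thread B executes B2 (x = 5). Shared: x=5. PCs: A@1 B@2
Step 4: thread A executes A2 (x = x + 2). Shared: x=7. PCs: A@2 B@2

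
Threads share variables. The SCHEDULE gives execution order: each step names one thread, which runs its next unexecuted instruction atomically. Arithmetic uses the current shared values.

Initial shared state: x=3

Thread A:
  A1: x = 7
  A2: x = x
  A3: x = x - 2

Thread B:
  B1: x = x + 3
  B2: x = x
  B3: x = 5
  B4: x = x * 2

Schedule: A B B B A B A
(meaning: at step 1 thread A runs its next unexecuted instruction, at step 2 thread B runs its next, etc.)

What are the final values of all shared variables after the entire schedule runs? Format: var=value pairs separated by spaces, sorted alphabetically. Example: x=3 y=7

Answer: x=8

Derivation:
Step 1: thread A executes A1 (x = 7). Shared: x=7. PCs: A@1 B@0
Step 2: thread B executes B1 (x = x + 3). Shared: x=10. PCs: A@1 B@1
Step 3: thread B executes B2 (x = x). Shared: x=10. PCs: A@1 B@2
Step 4: thread B executes B3 (x = 5). Shared: x=5. PCs: A@1 B@3
Step 5: thread A executes A2 (x = x). Shared: x=5. PCs: A@2 B@3
Step 6: thread B executes B4 (x = x * 2). Shared: x=10. PCs: A@2 B@4
Step 7: thread A executes A3 (x = x - 2). Shared: x=8. PCs: A@3 B@4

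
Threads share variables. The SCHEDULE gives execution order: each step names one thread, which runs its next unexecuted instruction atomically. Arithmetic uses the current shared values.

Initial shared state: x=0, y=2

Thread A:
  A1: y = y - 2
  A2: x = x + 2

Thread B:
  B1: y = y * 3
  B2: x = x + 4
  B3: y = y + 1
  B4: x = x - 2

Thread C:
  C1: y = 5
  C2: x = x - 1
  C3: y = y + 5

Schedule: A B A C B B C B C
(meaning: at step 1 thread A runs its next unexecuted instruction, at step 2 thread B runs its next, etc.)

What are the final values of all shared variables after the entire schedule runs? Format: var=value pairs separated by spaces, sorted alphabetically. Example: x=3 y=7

Step 1: thread A executes A1 (y = y - 2). Shared: x=0 y=0. PCs: A@1 B@0 C@0
Step 2: thread B executes B1 (y = y * 3). Shared: x=0 y=0. PCs: A@1 B@1 C@0
Step 3: thread A executes A2 (x = x + 2). Shared: x=2 y=0. PCs: A@2 B@1 C@0
Step 4: thread C executes C1 (y = 5). Shared: x=2 y=5. PCs: A@2 B@1 C@1
Step 5: thread B executes B2 (x = x + 4). Shared: x=6 y=5. PCs: A@2 B@2 C@1
Step 6: thread B executes B3 (y = y + 1). Shared: x=6 y=6. PCs: A@2 B@3 C@1
Step 7: thread C executes C2 (x = x - 1). Shared: x=5 y=6. PCs: A@2 B@3 C@2
Step 8: thread B executes B4 (x = x - 2). Shared: x=3 y=6. PCs: A@2 B@4 C@2
Step 9: thread C executes C3 (y = y + 5). Shared: x=3 y=11. PCs: A@2 B@4 C@3

Answer: x=3 y=11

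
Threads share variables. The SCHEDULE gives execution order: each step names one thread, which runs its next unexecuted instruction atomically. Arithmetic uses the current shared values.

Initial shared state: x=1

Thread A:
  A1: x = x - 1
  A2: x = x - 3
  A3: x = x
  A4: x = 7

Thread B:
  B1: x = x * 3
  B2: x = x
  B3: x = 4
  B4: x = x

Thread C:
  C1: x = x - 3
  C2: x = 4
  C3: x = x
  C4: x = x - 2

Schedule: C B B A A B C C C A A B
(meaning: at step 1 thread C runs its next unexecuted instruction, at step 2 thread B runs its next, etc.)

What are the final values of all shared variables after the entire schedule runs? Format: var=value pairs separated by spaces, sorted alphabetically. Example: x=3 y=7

Answer: x=7

Derivation:
Step 1: thread C executes C1 (x = x - 3). Shared: x=-2. PCs: A@0 B@0 C@1
Step 2: thread B executes B1 (x = x * 3). Shared: x=-6. PCs: A@0 B@1 C@1
Step 3: thread B executes B2 (x = x). Shared: x=-6. PCs: A@0 B@2 C@1
Step 4: thread A executes A1 (x = x - 1). Shared: x=-7. PCs: A@1 B@2 C@1
Step 5: thread A executes A2 (x = x - 3). Shared: x=-10. PCs: A@2 B@2 C@1
Step 6: thread B executes B3 (x = 4). Shared: x=4. PCs: A@2 B@3 C@1
Step 7: thread C executes C2 (x = 4). Shared: x=4. PCs: A@2 B@3 C@2
Step 8: thread C executes C3 (x = x). Shared: x=4. PCs: A@2 B@3 C@3
Step 9: thread C executes C4 (x = x - 2). Shared: x=2. PCs: A@2 B@3 C@4
Step 10: thread A executes A3 (x = x). Shared: x=2. PCs: A@3 B@3 C@4
Step 11: thread A executes A4 (x = 7). Shared: x=7. PCs: A@4 B@3 C@4
Step 12: thread B executes B4 (x = x). Shared: x=7. PCs: A@4 B@4 C@4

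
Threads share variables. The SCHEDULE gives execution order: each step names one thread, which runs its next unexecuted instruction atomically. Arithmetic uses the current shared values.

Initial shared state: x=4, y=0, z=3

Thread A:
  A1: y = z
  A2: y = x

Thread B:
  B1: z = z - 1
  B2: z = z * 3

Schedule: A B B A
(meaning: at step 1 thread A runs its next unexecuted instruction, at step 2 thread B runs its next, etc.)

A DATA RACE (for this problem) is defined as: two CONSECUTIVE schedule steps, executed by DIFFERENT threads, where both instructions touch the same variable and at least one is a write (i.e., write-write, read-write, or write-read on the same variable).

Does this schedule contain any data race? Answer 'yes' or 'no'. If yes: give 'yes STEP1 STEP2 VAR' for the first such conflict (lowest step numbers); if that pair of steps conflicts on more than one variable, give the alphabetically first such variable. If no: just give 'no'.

Answer: yes 1 2 z

Derivation:
Steps 1,2: A(y = z) vs B(z = z - 1). RACE on z (R-W).
Steps 2,3: same thread (B). No race.
Steps 3,4: B(r=z,w=z) vs A(r=x,w=y). No conflict.
First conflict at steps 1,2.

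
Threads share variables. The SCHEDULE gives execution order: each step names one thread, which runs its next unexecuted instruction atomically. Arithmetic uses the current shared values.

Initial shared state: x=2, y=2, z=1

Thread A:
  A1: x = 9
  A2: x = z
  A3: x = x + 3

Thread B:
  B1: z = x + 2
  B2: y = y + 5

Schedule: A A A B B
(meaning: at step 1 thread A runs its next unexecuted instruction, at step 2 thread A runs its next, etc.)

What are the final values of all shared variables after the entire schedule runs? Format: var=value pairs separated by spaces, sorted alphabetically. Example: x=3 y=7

Answer: x=4 y=7 z=6

Derivation:
Step 1: thread A executes A1 (x = 9). Shared: x=9 y=2 z=1. PCs: A@1 B@0
Step 2: thread A executes A2 (x = z). Shared: x=1 y=2 z=1. PCs: A@2 B@0
Step 3: thread A executes A3 (x = x + 3). Shared: x=4 y=2 z=1. PCs: A@3 B@0
Step 4: thread B executes B1 (z = x + 2). Shared: x=4 y=2 z=6. PCs: A@3 B@1
Step 5: thread B executes B2 (y = y + 5). Shared: x=4 y=7 z=6. PCs: A@3 B@2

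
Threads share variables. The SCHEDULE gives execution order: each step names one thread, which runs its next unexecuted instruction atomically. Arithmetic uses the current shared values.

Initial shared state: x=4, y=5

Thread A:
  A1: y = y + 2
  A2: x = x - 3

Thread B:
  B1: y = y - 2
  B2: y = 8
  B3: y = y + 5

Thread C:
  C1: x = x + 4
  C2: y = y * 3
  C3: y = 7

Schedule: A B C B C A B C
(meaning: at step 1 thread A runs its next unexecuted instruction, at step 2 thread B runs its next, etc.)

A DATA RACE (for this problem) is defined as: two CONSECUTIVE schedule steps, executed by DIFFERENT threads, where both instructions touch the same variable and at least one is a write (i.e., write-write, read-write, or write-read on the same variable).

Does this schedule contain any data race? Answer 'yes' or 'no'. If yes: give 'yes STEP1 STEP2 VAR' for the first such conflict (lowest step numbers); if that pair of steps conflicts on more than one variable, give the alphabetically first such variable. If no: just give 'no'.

Answer: yes 1 2 y

Derivation:
Steps 1,2: A(y = y + 2) vs B(y = y - 2). RACE on y (W-W).
Steps 2,3: B(r=y,w=y) vs C(r=x,w=x). No conflict.
Steps 3,4: C(r=x,w=x) vs B(r=-,w=y). No conflict.
Steps 4,5: B(y = 8) vs C(y = y * 3). RACE on y (W-W).
Steps 5,6: C(r=y,w=y) vs A(r=x,w=x). No conflict.
Steps 6,7: A(r=x,w=x) vs B(r=y,w=y). No conflict.
Steps 7,8: B(y = y + 5) vs C(y = 7). RACE on y (W-W).
First conflict at steps 1,2.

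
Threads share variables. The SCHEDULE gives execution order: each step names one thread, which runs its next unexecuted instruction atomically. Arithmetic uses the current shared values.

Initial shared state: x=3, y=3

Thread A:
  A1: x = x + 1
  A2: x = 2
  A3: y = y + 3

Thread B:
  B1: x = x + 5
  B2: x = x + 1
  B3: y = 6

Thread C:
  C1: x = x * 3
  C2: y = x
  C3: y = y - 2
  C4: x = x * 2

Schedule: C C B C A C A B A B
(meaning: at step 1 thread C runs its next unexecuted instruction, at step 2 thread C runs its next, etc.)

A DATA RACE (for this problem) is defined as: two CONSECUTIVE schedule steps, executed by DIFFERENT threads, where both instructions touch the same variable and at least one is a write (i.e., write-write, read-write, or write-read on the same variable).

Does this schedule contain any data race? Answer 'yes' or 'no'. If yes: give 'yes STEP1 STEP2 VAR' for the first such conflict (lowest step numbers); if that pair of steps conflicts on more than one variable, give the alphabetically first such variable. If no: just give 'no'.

Steps 1,2: same thread (C). No race.
Steps 2,3: C(y = x) vs B(x = x + 5). RACE on x (R-W).
Steps 3,4: B(r=x,w=x) vs C(r=y,w=y). No conflict.
Steps 4,5: C(r=y,w=y) vs A(r=x,w=x). No conflict.
Steps 5,6: A(x = x + 1) vs C(x = x * 2). RACE on x (W-W).
Steps 6,7: C(x = x * 2) vs A(x = 2). RACE on x (W-W).
Steps 7,8: A(x = 2) vs B(x = x + 1). RACE on x (W-W).
Steps 8,9: B(r=x,w=x) vs A(r=y,w=y). No conflict.
Steps 9,10: A(y = y + 3) vs B(y = 6). RACE on y (W-W).
First conflict at steps 2,3.

Answer: yes 2 3 x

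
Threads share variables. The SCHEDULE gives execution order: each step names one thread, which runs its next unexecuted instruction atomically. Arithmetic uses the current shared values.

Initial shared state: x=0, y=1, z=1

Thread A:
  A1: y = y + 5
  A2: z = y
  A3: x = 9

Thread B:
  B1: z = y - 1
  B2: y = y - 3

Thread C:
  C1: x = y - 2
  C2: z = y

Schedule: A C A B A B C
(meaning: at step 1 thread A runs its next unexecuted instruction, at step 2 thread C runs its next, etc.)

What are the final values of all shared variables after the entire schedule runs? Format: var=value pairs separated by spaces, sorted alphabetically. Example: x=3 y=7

Step 1: thread A executes A1 (y = y + 5). Shared: x=0 y=6 z=1. PCs: A@1 B@0 C@0
Step 2: thread C executes C1 (x = y - 2). Shared: x=4 y=6 z=1. PCs: A@1 B@0 C@1
Step 3: thread A executes A2 (z = y). Shared: x=4 y=6 z=6. PCs: A@2 B@0 C@1
Step 4: thread B executes B1 (z = y - 1). Shared: x=4 y=6 z=5. PCs: A@2 B@1 C@1
Step 5: thread A executes A3 (x = 9). Shared: x=9 y=6 z=5. PCs: A@3 B@1 C@1
Step 6: thread B executes B2 (y = y - 3). Shared: x=9 y=3 z=5. PCs: A@3 B@2 C@1
Step 7: thread C executes C2 (z = y). Shared: x=9 y=3 z=3. PCs: A@3 B@2 C@2

Answer: x=9 y=3 z=3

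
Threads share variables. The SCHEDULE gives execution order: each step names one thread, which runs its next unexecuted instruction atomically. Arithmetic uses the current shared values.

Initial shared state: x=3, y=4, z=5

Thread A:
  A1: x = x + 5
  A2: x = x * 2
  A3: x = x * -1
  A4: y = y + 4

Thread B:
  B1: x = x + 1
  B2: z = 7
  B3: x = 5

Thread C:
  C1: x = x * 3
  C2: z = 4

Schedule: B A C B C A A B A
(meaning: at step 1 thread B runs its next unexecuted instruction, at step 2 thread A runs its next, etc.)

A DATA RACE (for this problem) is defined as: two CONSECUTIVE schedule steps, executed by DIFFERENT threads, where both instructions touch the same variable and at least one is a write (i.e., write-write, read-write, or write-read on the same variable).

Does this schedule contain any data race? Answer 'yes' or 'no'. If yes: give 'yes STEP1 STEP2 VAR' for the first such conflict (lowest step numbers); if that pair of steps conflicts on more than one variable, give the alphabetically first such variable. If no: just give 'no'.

Answer: yes 1 2 x

Derivation:
Steps 1,2: B(x = x + 1) vs A(x = x + 5). RACE on x (W-W).
Steps 2,3: A(x = x + 5) vs C(x = x * 3). RACE on x (W-W).
Steps 3,4: C(r=x,w=x) vs B(r=-,w=z). No conflict.
Steps 4,5: B(z = 7) vs C(z = 4). RACE on z (W-W).
Steps 5,6: C(r=-,w=z) vs A(r=x,w=x). No conflict.
Steps 6,7: same thread (A). No race.
Steps 7,8: A(x = x * -1) vs B(x = 5). RACE on x (W-W).
Steps 8,9: B(r=-,w=x) vs A(r=y,w=y). No conflict.
First conflict at steps 1,2.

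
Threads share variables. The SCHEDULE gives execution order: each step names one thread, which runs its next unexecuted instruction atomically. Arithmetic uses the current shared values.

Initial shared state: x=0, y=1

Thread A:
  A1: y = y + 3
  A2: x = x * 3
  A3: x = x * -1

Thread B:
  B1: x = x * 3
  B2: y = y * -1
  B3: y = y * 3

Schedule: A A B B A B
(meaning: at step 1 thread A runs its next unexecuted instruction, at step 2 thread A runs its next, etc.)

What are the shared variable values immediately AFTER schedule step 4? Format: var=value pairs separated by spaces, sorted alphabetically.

Answer: x=0 y=-4

Derivation:
Step 1: thread A executes A1 (y = y + 3). Shared: x=0 y=4. PCs: A@1 B@0
Step 2: thread A executes A2 (x = x * 3). Shared: x=0 y=4. PCs: A@2 B@0
Step 3: thread B executes B1 (x = x * 3). Shared: x=0 y=4. PCs: A@2 B@1
Step 4: thread B executes B2 (y = y * -1). Shared: x=0 y=-4. PCs: A@2 B@2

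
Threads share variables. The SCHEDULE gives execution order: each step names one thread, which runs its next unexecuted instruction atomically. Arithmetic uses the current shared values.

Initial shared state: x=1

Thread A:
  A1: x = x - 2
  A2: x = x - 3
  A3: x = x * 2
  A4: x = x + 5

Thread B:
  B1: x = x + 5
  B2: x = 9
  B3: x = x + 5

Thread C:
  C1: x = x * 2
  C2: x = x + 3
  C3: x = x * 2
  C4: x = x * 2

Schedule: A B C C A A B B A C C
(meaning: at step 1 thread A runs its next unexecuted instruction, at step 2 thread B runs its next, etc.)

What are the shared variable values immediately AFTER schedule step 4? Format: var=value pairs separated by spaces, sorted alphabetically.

Step 1: thread A executes A1 (x = x - 2). Shared: x=-1. PCs: A@1 B@0 C@0
Step 2: thread B executes B1 (x = x + 5). Shared: x=4. PCs: A@1 B@1 C@0
Step 3: thread C executes C1 (x = x * 2). Shared: x=8. PCs: A@1 B@1 C@1
Step 4: thread C executes C2 (x = x + 3). Shared: x=11. PCs: A@1 B@1 C@2

Answer: x=11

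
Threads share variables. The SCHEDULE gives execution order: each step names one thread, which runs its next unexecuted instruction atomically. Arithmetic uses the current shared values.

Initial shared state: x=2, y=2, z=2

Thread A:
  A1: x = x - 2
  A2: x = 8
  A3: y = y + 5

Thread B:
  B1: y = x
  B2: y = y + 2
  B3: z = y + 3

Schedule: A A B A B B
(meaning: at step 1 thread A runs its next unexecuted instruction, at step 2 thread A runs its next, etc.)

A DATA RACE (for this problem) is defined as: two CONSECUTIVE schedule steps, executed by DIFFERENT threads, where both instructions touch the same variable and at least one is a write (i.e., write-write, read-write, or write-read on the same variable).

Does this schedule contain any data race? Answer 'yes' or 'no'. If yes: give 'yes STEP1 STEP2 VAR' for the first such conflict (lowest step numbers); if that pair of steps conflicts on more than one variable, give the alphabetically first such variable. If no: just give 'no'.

Steps 1,2: same thread (A). No race.
Steps 2,3: A(x = 8) vs B(y = x). RACE on x (W-R).
Steps 3,4: B(y = x) vs A(y = y + 5). RACE on y (W-W).
Steps 4,5: A(y = y + 5) vs B(y = y + 2). RACE on y (W-W).
Steps 5,6: same thread (B). No race.
First conflict at steps 2,3.

Answer: yes 2 3 x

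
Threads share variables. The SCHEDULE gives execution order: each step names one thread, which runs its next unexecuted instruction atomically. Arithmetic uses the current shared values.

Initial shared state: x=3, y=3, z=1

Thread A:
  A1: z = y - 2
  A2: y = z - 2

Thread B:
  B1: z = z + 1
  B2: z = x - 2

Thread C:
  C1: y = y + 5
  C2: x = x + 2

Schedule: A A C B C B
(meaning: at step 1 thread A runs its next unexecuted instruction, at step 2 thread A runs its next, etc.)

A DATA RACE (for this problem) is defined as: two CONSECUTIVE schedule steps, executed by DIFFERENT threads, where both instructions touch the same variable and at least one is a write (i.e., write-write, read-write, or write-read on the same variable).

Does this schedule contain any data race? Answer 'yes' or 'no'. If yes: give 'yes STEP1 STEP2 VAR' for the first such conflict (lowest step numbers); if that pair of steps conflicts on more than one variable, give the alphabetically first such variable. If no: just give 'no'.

Answer: yes 2 3 y

Derivation:
Steps 1,2: same thread (A). No race.
Steps 2,3: A(y = z - 2) vs C(y = y + 5). RACE on y (W-W).
Steps 3,4: C(r=y,w=y) vs B(r=z,w=z). No conflict.
Steps 4,5: B(r=z,w=z) vs C(r=x,w=x). No conflict.
Steps 5,6: C(x = x + 2) vs B(z = x - 2). RACE on x (W-R).
First conflict at steps 2,3.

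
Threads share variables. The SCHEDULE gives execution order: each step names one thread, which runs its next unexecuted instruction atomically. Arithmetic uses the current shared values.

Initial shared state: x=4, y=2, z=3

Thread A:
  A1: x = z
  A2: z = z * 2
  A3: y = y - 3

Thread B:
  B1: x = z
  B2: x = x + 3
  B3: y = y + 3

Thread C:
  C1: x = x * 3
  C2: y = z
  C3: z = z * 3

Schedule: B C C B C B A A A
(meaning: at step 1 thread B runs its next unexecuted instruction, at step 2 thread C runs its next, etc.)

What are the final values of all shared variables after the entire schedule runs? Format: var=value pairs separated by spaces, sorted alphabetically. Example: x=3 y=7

Answer: x=9 y=3 z=18

Derivation:
Step 1: thread B executes B1 (x = z). Shared: x=3 y=2 z=3. PCs: A@0 B@1 C@0
Step 2: thread C executes C1 (x = x * 3). Shared: x=9 y=2 z=3. PCs: A@0 B@1 C@1
Step 3: thread C executes C2 (y = z). Shared: x=9 y=3 z=3. PCs: A@0 B@1 C@2
Step 4: thread B executes B2 (x = x + 3). Shared: x=12 y=3 z=3. PCs: A@0 B@2 C@2
Step 5: thread C executes C3 (z = z * 3). Shared: x=12 y=3 z=9. PCs: A@0 B@2 C@3
Step 6: thread B executes B3 (y = y + 3). Shared: x=12 y=6 z=9. PCs: A@0 B@3 C@3
Step 7: thread A executes A1 (x = z). Shared: x=9 y=6 z=9. PCs: A@1 B@3 C@3
Step 8: thread A executes A2 (z = z * 2). Shared: x=9 y=6 z=18. PCs: A@2 B@3 C@3
Step 9: thread A executes A3 (y = y - 3). Shared: x=9 y=3 z=18. PCs: A@3 B@3 C@3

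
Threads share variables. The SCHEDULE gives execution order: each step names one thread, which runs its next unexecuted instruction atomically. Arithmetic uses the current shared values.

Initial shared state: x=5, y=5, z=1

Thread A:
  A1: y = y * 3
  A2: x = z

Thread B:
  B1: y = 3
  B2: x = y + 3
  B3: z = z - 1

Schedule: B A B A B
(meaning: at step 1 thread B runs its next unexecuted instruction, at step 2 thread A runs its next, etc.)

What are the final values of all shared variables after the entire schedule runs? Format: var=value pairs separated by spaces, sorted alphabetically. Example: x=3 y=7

Step 1: thread B executes B1 (y = 3). Shared: x=5 y=3 z=1. PCs: A@0 B@1
Step 2: thread A executes A1 (y = y * 3). Shared: x=5 y=9 z=1. PCs: A@1 B@1
Step 3: thread B executes B2 (x = y + 3). Shared: x=12 y=9 z=1. PCs: A@1 B@2
Step 4: thread A executes A2 (x = z). Shared: x=1 y=9 z=1. PCs: A@2 B@2
Step 5: thread B executes B3 (z = z - 1). Shared: x=1 y=9 z=0. PCs: A@2 B@3

Answer: x=1 y=9 z=0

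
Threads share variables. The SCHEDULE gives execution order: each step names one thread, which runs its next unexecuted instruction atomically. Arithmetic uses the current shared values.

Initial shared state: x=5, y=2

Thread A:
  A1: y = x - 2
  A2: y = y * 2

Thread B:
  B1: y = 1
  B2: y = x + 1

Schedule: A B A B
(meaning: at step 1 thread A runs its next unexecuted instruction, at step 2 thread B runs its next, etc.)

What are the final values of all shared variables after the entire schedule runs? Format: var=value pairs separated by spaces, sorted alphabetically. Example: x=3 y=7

Step 1: thread A executes A1 (y = x - 2). Shared: x=5 y=3. PCs: A@1 B@0
Step 2: thread B executes B1 (y = 1). Shared: x=5 y=1. PCs: A@1 B@1
Step 3: thread A executes A2 (y = y * 2). Shared: x=5 y=2. PCs: A@2 B@1
Step 4: thread B executes B2 (y = x + 1). Shared: x=5 y=6. PCs: A@2 B@2

Answer: x=5 y=6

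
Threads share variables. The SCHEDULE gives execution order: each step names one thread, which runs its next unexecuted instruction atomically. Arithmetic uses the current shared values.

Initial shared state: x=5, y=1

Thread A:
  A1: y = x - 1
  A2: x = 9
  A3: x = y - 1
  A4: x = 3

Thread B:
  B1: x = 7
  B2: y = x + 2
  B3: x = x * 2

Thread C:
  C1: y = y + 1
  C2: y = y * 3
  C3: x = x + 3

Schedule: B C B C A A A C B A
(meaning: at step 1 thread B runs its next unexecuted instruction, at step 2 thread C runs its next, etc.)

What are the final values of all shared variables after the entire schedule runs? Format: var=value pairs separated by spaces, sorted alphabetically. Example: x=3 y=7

Step 1: thread B executes B1 (x = 7). Shared: x=7 y=1. PCs: A@0 B@1 C@0
Step 2: thread C executes C1 (y = y + 1). Shared: x=7 y=2. PCs: A@0 B@1 C@1
Step 3: thread B executes B2 (y = x + 2). Shared: x=7 y=9. PCs: A@0 B@2 C@1
Step 4: thread C executes C2 (y = y * 3). Shared: x=7 y=27. PCs: A@0 B@2 C@2
Step 5: thread A executes A1 (y = x - 1). Shared: x=7 y=6. PCs: A@1 B@2 C@2
Step 6: thread A executes A2 (x = 9). Shared: x=9 y=6. PCs: A@2 B@2 C@2
Step 7: thread A executes A3 (x = y - 1). Shared: x=5 y=6. PCs: A@3 B@2 C@2
Step 8: thread C executes C3 (x = x + 3). Shared: x=8 y=6. PCs: A@3 B@2 C@3
Step 9: thread B executes B3 (x = x * 2). Shared: x=16 y=6. PCs: A@3 B@3 C@3
Step 10: thread A executes A4 (x = 3). Shared: x=3 y=6. PCs: A@4 B@3 C@3

Answer: x=3 y=6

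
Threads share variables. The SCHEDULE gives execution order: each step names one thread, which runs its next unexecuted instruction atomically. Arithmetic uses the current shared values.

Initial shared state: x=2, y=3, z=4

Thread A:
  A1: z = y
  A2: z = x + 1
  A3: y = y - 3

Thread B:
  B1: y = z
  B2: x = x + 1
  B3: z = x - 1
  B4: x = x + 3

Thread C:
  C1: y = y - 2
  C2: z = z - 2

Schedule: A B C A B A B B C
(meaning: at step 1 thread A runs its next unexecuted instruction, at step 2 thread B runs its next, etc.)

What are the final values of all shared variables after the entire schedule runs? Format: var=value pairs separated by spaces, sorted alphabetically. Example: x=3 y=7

Answer: x=6 y=-2 z=0

Derivation:
Step 1: thread A executes A1 (z = y). Shared: x=2 y=3 z=3. PCs: A@1 B@0 C@0
Step 2: thread B executes B1 (y = z). Shared: x=2 y=3 z=3. PCs: A@1 B@1 C@0
Step 3: thread C executes C1 (y = y - 2). Shared: x=2 y=1 z=3. PCs: A@1 B@1 C@1
Step 4: thread A executes A2 (z = x + 1). Shared: x=2 y=1 z=3. PCs: A@2 B@1 C@1
Step 5: thread B executes B2 (x = x + 1). Shared: x=3 y=1 z=3. PCs: A@2 B@2 C@1
Step 6: thread A executes A3 (y = y - 3). Shared: x=3 y=-2 z=3. PCs: A@3 B@2 C@1
Step 7: thread B executes B3 (z = x - 1). Shared: x=3 y=-2 z=2. PCs: A@3 B@3 C@1
Step 8: thread B executes B4 (x = x + 3). Shared: x=6 y=-2 z=2. PCs: A@3 B@4 C@1
Step 9: thread C executes C2 (z = z - 2). Shared: x=6 y=-2 z=0. PCs: A@3 B@4 C@2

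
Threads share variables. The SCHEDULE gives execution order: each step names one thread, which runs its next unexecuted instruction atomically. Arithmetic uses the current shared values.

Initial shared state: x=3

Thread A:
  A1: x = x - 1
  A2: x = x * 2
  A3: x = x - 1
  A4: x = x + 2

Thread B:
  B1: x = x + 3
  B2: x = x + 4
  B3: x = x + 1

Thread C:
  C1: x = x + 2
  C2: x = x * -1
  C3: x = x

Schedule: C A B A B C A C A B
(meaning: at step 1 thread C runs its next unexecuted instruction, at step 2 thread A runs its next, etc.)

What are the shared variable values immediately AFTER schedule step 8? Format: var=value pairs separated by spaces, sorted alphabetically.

Answer: x=-19

Derivation:
Step 1: thread C executes C1 (x = x + 2). Shared: x=5. PCs: A@0 B@0 C@1
Step 2: thread A executes A1 (x = x - 1). Shared: x=4. PCs: A@1 B@0 C@1
Step 3: thread B executes B1 (x = x + 3). Shared: x=7. PCs: A@1 B@1 C@1
Step 4: thread A executes A2 (x = x * 2). Shared: x=14. PCs: A@2 B@1 C@1
Step 5: thread B executes B2 (x = x + 4). Shared: x=18. PCs: A@2 B@2 C@1
Step 6: thread C executes C2 (x = x * -1). Shared: x=-18. PCs: A@2 B@2 C@2
Step 7: thread A executes A3 (x = x - 1). Shared: x=-19. PCs: A@3 B@2 C@2
Step 8: thread C executes C3 (x = x). Shared: x=-19. PCs: A@3 B@2 C@3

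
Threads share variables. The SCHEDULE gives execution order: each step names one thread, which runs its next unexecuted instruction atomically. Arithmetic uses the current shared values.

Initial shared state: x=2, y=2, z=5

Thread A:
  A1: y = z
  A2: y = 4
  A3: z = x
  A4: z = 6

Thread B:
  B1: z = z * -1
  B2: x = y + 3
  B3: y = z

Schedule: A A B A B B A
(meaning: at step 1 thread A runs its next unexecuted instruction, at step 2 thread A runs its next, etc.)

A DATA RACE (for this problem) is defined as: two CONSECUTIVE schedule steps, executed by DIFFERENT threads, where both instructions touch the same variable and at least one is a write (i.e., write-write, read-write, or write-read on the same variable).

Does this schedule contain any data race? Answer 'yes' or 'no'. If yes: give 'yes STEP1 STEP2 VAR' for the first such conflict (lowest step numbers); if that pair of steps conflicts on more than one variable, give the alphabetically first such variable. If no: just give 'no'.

Answer: yes 3 4 z

Derivation:
Steps 1,2: same thread (A). No race.
Steps 2,3: A(r=-,w=y) vs B(r=z,w=z). No conflict.
Steps 3,4: B(z = z * -1) vs A(z = x). RACE on z (W-W).
Steps 4,5: A(z = x) vs B(x = y + 3). RACE on x (R-W).
Steps 5,6: same thread (B). No race.
Steps 6,7: B(y = z) vs A(z = 6). RACE on z (R-W).
First conflict at steps 3,4.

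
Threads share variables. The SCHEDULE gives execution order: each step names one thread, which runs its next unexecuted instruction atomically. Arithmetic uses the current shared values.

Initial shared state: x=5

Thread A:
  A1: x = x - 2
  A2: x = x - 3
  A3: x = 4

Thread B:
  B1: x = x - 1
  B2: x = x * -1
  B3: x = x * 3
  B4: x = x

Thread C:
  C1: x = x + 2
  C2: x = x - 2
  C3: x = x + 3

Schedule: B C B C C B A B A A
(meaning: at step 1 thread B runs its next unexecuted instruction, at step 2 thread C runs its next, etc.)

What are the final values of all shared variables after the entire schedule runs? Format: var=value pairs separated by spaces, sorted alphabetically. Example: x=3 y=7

Answer: x=4

Derivation:
Step 1: thread B executes B1 (x = x - 1). Shared: x=4. PCs: A@0 B@1 C@0
Step 2: thread C executes C1 (x = x + 2). Shared: x=6. PCs: A@0 B@1 C@1
Step 3: thread B executes B2 (x = x * -1). Shared: x=-6. PCs: A@0 B@2 C@1
Step 4: thread C executes C2 (x = x - 2). Shared: x=-8. PCs: A@0 B@2 C@2
Step 5: thread C executes C3 (x = x + 3). Shared: x=-5. PCs: A@0 B@2 C@3
Step 6: thread B executes B3 (x = x * 3). Shared: x=-15. PCs: A@0 B@3 C@3
Step 7: thread A executes A1 (x = x - 2). Shared: x=-17. PCs: A@1 B@3 C@3
Step 8: thread B executes B4 (x = x). Shared: x=-17. PCs: A@1 B@4 C@3
Step 9: thread A executes A2 (x = x - 3). Shared: x=-20. PCs: A@2 B@4 C@3
Step 10: thread A executes A3 (x = 4). Shared: x=4. PCs: A@3 B@4 C@3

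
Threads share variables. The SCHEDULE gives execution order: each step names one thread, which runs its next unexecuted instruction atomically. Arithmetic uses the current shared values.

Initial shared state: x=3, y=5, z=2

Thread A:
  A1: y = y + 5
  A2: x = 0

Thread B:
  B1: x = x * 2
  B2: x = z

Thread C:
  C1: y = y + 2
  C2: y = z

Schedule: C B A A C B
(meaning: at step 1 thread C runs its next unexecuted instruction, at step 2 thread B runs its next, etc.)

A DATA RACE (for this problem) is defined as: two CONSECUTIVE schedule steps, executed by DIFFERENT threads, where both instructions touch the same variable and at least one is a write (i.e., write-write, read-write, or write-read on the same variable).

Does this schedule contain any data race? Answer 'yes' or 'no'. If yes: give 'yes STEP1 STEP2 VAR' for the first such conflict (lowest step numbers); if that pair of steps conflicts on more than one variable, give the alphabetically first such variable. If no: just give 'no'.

Answer: no

Derivation:
Steps 1,2: C(r=y,w=y) vs B(r=x,w=x). No conflict.
Steps 2,3: B(r=x,w=x) vs A(r=y,w=y). No conflict.
Steps 3,4: same thread (A). No race.
Steps 4,5: A(r=-,w=x) vs C(r=z,w=y). No conflict.
Steps 5,6: C(r=z,w=y) vs B(r=z,w=x). No conflict.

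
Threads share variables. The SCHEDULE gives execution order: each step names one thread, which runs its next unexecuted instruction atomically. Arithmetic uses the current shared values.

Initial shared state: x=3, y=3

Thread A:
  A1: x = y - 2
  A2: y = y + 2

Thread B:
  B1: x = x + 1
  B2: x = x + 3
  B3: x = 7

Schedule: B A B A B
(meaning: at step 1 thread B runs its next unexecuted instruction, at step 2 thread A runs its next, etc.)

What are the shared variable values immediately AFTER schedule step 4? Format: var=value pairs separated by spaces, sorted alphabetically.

Step 1: thread B executes B1 (x = x + 1). Shared: x=4 y=3. PCs: A@0 B@1
Step 2: thread A executes A1 (x = y - 2). Shared: x=1 y=3. PCs: A@1 B@1
Step 3: thread B executes B2 (x = x + 3). Shared: x=4 y=3. PCs: A@1 B@2
Step 4: thread A executes A2 (y = y + 2). Shared: x=4 y=5. PCs: A@2 B@2

Answer: x=4 y=5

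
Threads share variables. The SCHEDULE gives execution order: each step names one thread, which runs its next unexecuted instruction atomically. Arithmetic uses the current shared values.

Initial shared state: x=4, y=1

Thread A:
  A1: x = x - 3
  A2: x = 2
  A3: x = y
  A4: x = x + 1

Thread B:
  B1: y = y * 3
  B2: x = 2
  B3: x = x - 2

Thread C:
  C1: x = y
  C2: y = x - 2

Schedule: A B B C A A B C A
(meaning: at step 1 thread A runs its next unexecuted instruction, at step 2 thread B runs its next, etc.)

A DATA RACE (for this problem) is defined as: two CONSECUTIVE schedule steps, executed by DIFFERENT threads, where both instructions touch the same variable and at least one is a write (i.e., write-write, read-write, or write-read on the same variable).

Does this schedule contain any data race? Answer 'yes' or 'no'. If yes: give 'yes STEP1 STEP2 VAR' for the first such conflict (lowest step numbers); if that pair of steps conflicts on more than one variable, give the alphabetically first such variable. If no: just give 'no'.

Steps 1,2: A(r=x,w=x) vs B(r=y,w=y). No conflict.
Steps 2,3: same thread (B). No race.
Steps 3,4: B(x = 2) vs C(x = y). RACE on x (W-W).
Steps 4,5: C(x = y) vs A(x = 2). RACE on x (W-W).
Steps 5,6: same thread (A). No race.
Steps 6,7: A(x = y) vs B(x = x - 2). RACE on x (W-W).
Steps 7,8: B(x = x - 2) vs C(y = x - 2). RACE on x (W-R).
Steps 8,9: C(y = x - 2) vs A(x = x + 1). RACE on x (R-W).
First conflict at steps 3,4.

Answer: yes 3 4 x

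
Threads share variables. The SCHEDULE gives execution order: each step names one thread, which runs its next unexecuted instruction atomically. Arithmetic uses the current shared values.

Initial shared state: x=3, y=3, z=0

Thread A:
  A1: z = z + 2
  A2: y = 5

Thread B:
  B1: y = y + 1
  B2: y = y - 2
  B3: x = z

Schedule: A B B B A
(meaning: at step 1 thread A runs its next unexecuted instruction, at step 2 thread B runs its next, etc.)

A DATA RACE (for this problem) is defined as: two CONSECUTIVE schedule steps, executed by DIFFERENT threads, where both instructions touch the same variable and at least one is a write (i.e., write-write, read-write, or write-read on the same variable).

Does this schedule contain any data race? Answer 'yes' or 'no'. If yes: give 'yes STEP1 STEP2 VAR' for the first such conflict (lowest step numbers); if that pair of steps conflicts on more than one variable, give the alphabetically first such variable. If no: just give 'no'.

Answer: no

Derivation:
Steps 1,2: A(r=z,w=z) vs B(r=y,w=y). No conflict.
Steps 2,3: same thread (B). No race.
Steps 3,4: same thread (B). No race.
Steps 4,5: B(r=z,w=x) vs A(r=-,w=y). No conflict.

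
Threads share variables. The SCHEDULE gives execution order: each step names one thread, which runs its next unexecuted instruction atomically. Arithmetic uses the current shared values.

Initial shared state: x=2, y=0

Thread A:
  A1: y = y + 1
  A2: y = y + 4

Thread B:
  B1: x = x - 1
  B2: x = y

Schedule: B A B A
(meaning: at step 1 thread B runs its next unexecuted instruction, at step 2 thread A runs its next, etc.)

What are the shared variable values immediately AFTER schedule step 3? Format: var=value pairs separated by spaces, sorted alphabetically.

Answer: x=1 y=1

Derivation:
Step 1: thread B executes B1 (x = x - 1). Shared: x=1 y=0. PCs: A@0 B@1
Step 2: thread A executes A1 (y = y + 1). Shared: x=1 y=1. PCs: A@1 B@1
Step 3: thread B executes B2 (x = y). Shared: x=1 y=1. PCs: A@1 B@2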